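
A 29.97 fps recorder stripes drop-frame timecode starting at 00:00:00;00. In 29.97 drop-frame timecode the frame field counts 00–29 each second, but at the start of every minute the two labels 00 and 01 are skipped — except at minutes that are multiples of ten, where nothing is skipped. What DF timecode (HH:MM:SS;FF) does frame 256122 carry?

02:22:25;28

Ten DF minutes hold 17982 frames, so frame 256122 lies in block 14 (frames 251748–269729) with 4374 frames into that block.
The block's first minute is 1800 frames and the rest 1798 each; 4374 frames reaches minute 2, so 14 × 18 + 2 × 2 = 256 labels have been skipped so far.
Adding those back, label number 256122 + 256 = 256378 at 30 labels/s is 8545 s + 28 f = 2 h 22 min 25 s frame 28, i.e. 02:22:25;28.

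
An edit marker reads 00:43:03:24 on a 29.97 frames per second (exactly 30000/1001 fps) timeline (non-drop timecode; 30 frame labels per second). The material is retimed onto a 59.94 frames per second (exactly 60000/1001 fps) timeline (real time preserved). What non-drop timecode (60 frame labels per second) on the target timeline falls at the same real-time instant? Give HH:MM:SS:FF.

Source frame index: (0×3600 + 43×60 + 3) × 30 + 24 = 77514.
Real time: 77514 / (30000/1001) = 12931919/5000 s.
Target frame: (12931919/5000) × (60000/1001) = 155028.
At 60 labels/s: frame 155028 → 00:43:03:48.

00:43:03:48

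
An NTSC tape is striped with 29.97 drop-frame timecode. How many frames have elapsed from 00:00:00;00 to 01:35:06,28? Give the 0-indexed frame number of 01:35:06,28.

As if non-drop at 30 labels/s: (1 × 3600 + 35 × 60 + 6) × 30 + 28 = 171208.
Minute boundaries passed: 95; those not divisible by 10: 95 − 9 = 86; dropped labels = 2 × 86 = 172.
Actual frame index = 171208 − 172 = 171036.

171036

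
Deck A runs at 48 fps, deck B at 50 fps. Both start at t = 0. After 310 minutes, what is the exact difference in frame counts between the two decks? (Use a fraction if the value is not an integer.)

310 min = 18600 s.
A emits 48 × 18600 = 892800 frames; B emits 50 × 18600 = 930000.
Difference = 37200 frames; B is ahead of A.

37200 frames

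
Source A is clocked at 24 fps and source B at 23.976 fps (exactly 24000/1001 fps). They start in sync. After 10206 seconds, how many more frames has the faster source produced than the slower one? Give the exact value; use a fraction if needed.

34992/143 frames

A emits 24 × 10206 = 244944 frames; B emits 24000/1001 × 10206 = 34992000/143.
Difference = 34992/143 frames (≈ 244.6993); B is behind A.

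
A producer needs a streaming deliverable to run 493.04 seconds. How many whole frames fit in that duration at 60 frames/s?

29582 frames

Frames = 493.04 × 60 = 147912/5 ≈ 29582.4000.
Complete frames: 29582.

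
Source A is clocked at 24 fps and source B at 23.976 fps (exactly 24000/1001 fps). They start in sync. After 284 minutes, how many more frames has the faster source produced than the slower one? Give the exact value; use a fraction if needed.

284 min = 17040 s.
A emits 24 × 17040 = 408960 frames; B emits 24000/1001 × 17040 = 408960000/1001.
Difference = 408960/1001 frames (≈ 408.5514); B is behind A.

408960/1001 frames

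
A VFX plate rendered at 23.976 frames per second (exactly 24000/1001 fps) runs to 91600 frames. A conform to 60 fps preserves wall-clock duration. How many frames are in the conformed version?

Target frames = source frames × (target rate / source rate) = 91600 × (60)/(24000/1001) = 91600 × 1001/400 = 229229.

229229 frames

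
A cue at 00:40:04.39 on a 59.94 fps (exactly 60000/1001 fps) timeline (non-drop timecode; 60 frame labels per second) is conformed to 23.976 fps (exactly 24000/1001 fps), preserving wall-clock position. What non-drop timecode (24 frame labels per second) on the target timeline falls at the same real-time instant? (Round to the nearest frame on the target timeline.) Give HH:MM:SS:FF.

00:40:04:16

Source frame index: (0×3600 + 40×60 + 4) × 60 + 39 = 144279.
Real time: 144279 / (60000/1001) = 48141093/20000 s.
Target frame: (48141093/20000) × (24000/1001) = 288558/5 ≈ 57711.600 → 57712.
At 24 labels/s: frame 57712 → 00:40:04:16.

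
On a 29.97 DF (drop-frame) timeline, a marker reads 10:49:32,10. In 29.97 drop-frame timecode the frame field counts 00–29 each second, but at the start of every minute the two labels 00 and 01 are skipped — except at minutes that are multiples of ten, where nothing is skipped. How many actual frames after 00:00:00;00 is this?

Complete 10-minute blocks: 64, each 17982 frames → 1150848.
Remaining 9 whole minutes in the current block: 1800 + 8 × 1798 = 16184 frames.
Within the current minute: 32 × 30 + 10 − 2 = 968 (labels ;00/;01 skipped at this minute). Total = 1150848 + 16184 + 968 = 1168000.

1168000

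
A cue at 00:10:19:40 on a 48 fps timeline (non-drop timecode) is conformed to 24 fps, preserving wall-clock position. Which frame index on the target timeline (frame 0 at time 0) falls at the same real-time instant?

frame 14876

Source frame index: (0×3600 + 10×60 + 19) × 48 + 40 = 29752.
Real time: 29752 / (48) = 3719/6 s.
Target frame: (3719/6) × (24) = 14876.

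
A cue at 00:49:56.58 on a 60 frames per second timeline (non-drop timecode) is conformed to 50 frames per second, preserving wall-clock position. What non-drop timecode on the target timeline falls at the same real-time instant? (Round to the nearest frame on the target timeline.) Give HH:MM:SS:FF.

00:49:56:48

Source frame index: (0×3600 + 49×60 + 56) × 60 + 58 = 179818.
Real time: 179818 / (60) = 89909/30 s.
Target frame: (89909/30) × (50) = 449545/3 ≈ 149848.333 → 149848.
At 50 labels/s: frame 149848 → 00:49:56:48.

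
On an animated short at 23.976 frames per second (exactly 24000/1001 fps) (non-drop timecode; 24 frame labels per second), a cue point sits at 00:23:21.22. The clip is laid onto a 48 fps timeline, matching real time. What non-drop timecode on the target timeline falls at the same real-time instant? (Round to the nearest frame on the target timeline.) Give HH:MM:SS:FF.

Source frame index: (0×3600 + 23×60 + 21) × 24 + 22 = 33646.
Real time: 33646 / (24000/1001) = 16839823/12000 s.
Target frame: (16839823/12000) × (48) = 16839823/250 ≈ 67359.292 → 67359.
At 48 labels/s: frame 67359 → 00:23:23:15.

00:23:23:15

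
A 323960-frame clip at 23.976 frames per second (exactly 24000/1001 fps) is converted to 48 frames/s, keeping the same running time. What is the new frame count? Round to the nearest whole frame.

648568 frames

Frames at target rate = 323960 × (48) / (24000/1001) = 16214198/25 ≈ 648567.920.
Nearest whole frame: 648568.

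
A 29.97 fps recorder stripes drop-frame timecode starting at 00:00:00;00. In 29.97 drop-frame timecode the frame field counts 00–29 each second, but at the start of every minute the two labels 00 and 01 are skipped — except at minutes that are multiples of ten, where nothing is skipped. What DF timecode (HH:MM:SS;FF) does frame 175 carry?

Ten DF minutes hold 17982 frames, so frame 175 lies in block 0 (frames 0–17981) with 175 frames into that block.
The block's first minute is 1800 frames and the rest 1798 each; 175 frames reaches minute 0, so 0 × 18 + 0 × 2 = 0 labels have been skipped so far.
Adding those back, label number 175 + 0 = 175 at 30 labels/s is 5 s + 25 f = 0 h 0 min 5 s frame 25, i.e. 00:00:05;25.

00:00:05;25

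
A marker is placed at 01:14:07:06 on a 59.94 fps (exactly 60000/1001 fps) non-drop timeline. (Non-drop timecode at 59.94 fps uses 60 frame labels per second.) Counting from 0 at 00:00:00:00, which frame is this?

Total seconds to the label: (1 × 3600 + 14 × 60 + 7) = 4447.
Frame index = 4447 × 60 + 6 = 266826.

266826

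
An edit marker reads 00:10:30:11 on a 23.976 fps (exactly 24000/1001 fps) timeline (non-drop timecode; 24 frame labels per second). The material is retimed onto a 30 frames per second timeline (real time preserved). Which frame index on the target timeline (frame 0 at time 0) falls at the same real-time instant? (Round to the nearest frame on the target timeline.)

Source frame index: (0×3600 + 10×60 + 30) × 24 + 11 = 15131.
Real time: 15131 / (24000/1001) = 15146131/24000 s.
Target frame: (15146131/24000) × (30) = 15146131/800 ≈ 18932.664 → 18933.

frame 18933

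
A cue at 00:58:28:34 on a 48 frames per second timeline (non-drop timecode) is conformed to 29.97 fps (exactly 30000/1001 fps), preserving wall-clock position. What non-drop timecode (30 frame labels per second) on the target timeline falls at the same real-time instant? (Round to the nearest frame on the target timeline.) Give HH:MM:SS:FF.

00:58:25:06

Source frame index: (0×3600 + 58×60 + 28) × 48 + 34 = 168418.
Real time: 168418 / (48) = 84209/24 s.
Target frame: (84209/24) × (30000/1001) = 105261250/1001 ≈ 105156.094 → 105156.
At 30 labels/s: frame 105156 → 00:58:25:06.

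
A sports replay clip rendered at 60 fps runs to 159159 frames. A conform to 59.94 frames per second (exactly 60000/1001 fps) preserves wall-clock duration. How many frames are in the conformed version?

Target frames = source frames × (target rate / source rate) = 159159 × (60000/1001)/(60) = 159159 × 1000/1001 = 159000.

159000 frames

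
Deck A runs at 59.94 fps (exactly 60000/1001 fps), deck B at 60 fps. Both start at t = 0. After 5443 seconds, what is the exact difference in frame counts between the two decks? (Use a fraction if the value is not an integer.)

A emits 60000/1001 × 5443 = 326580000/1001 frames; B emits 60 × 5443 = 326580.
Difference = 326580/1001 frames (≈ 326.2537); B is ahead of A.

326580/1001 frames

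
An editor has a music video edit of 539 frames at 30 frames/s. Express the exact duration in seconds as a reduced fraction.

539/30 seconds

Running time = 539 ÷ (30) = 539 × 1/30 = 539/30 s.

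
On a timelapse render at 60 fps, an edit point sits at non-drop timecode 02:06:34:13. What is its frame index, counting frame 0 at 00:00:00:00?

frame 455653

Total seconds to the label: (2 × 3600 + 6 × 60 + 34) = 7594.
Frame index = 7594 × 60 + 13 = 455653.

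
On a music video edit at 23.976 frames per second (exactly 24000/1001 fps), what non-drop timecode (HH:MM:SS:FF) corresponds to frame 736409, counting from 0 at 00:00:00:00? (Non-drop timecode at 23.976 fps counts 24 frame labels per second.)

736409 ÷ 24 = 30683 full seconds, remainder 17 frames.
30683 s = 8 h 31 min 23 s.
Timecode: 08:31:23:17.

08:31:23:17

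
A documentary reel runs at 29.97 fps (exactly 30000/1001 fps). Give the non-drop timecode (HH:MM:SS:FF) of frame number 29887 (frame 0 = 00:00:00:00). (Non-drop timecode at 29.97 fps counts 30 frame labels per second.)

29887 ÷ 30 = 996 full seconds, remainder 7 frames.
996 s = 0 h 16 min 36 s.
Timecode: 00:16:36:07.

00:16:36:07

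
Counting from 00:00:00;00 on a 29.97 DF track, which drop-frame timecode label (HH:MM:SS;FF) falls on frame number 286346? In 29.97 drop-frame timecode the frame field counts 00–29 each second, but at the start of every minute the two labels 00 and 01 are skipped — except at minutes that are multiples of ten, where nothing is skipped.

Ten DF minutes hold 17982 frames, so frame 286346 lies in block 15 (frames 269730–287711) with 16616 frames into that block.
The block's first minute is 1800 frames and the rest 1798 each; 16616 frames reaches minute 9, so 15 × 18 + 9 × 2 = 288 labels have been skipped so far.
Adding those back, label number 286346 + 288 = 286634 at 30 labels/s is 9554 s + 14 f = 2 h 39 min 14 s frame 14, i.e. 02:39:14;14.

02:39:14;14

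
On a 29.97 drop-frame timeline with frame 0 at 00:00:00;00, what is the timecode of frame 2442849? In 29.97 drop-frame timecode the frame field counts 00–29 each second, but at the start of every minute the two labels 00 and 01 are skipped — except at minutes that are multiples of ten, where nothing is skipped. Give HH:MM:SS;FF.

Each 10-minute DF block holds 10 × 60 × 30 − 9 × 2 = 17982 frames. 2442849 ÷ 17982 → 135 full blocks, remainder 15279.
Within the partial block the first minute is 1800 frames and each further minute 1798, so 8 further minute boundaries passed. Total skipped labels = 18 × 135 + 2 × 8 = 2446.
Non-drop label index = 2442849 + 2446 = 2445295; at 30 labels/s that is 22:38:29:25, i.e. DF 22:38:29;25.

22:38:29;25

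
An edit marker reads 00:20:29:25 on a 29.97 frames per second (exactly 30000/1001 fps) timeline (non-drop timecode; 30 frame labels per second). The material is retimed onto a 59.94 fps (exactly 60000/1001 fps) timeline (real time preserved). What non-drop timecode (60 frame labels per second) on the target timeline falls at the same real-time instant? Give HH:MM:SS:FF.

Source frame index: (0×3600 + 20×60 + 29) × 30 + 25 = 36895.
Real time: 36895 / (30000/1001) = 7386379/6000 s.
Target frame: (7386379/6000) × (60000/1001) = 73790.
At 60 labels/s: frame 73790 → 00:20:29:50.

00:20:29:50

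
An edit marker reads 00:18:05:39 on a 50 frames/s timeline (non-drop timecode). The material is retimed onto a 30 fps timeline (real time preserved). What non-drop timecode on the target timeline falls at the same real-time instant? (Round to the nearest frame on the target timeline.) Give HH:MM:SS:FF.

00:18:05:23

Source frame index: (0×3600 + 18×60 + 5) × 50 + 39 = 54289.
Real time: 54289 / (50) = 54289/50 s.
Target frame: (54289/50) × (30) = 162867/5 ≈ 32573.400 → 32573.
At 30 labels/s: frame 32573 → 00:18:05:23.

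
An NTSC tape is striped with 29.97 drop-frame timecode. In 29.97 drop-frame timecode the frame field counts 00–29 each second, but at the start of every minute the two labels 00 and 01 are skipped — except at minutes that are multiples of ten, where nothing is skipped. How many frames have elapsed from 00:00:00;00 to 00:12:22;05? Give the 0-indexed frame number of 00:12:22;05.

As if non-drop at 30 labels/s: (0 × 3600 + 12 × 60 + 22) × 30 + 5 = 22265.
Minute boundaries passed: 12; those not divisible by 10: 12 − 1 = 11; dropped labels = 2 × 11 = 22.
Actual frame index = 22265 − 22 = 22243.

22243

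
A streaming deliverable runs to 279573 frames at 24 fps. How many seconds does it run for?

11648.875 seconds

Running time = 279573 / (24) = 11648.875 s.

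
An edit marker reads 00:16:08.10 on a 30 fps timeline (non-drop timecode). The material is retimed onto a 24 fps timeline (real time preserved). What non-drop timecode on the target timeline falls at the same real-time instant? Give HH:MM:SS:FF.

Source frame index: (0×3600 + 16×60 + 8) × 30 + 10 = 29050.
Real time: 29050 / (30) = 2905/3 s.
Target frame: (2905/3) × (24) = 23240.
At 24 labels/s: frame 23240 → 00:16:08:08.

00:16:08:08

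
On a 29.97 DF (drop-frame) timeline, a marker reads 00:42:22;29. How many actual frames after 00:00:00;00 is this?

As if non-drop at 30 labels/s: (0 × 3600 + 42 × 60 + 22) × 30 + 29 = 76289.
Minute boundaries passed: 42; those not divisible by 10: 42 − 4 = 38; dropped labels = 2 × 38 = 76.
Actual frame index = 76289 − 76 = 76213.

76213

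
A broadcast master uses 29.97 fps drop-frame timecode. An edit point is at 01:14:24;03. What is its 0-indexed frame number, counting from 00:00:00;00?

133789

Complete 10-minute blocks: 7, each 17982 frames → 125874.
Remaining 4 whole minutes in the current block: 1800 + 3 × 1798 = 7194 frames.
Within the current minute: 24 × 30 + 3 − 2 = 721 (labels ;00/;01 skipped at this minute). Total = 125874 + 7194 + 721 = 133789.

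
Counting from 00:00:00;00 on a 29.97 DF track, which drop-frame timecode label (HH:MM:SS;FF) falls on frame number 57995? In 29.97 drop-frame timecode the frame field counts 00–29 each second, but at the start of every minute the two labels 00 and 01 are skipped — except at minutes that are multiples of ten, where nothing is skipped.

Each 10-minute DF block holds 10 × 60 × 30 − 9 × 2 = 17982 frames. 57995 ÷ 17982 → 3 full blocks, remainder 4049.
Within the partial block the first minute is 1800 frames and each further minute 1798, so 2 further minute boundaries passed. Total skipped labels = 18 × 3 + 2 × 2 = 58.
Non-drop label index = 57995 + 58 = 58053; at 30 labels/s that is 00:32:15:03, i.e. DF 00:32:15;03.

00:32:15;03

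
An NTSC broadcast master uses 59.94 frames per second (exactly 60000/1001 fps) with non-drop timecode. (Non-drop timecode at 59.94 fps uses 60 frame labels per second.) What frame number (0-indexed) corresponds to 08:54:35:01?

Total seconds to the label: (8 × 3600 + 54 × 60 + 35) = 32075.
Frame index = 32075 × 60 + 1 = 1924501.

frame 1924501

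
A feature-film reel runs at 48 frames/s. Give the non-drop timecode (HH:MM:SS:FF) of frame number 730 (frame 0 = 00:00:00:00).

730 ÷ 48 = 15 full seconds, remainder 10 frames.
15 s = 0 h 0 min 15 s.
Timecode: 00:00:15:10.

00:00:15:10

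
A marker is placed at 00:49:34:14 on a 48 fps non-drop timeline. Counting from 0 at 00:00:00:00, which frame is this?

frame 142766

Total seconds to the label: (0 × 3600 + 49 × 60 + 34) = 2974.
Frame index = 2974 × 48 + 14 = 142766.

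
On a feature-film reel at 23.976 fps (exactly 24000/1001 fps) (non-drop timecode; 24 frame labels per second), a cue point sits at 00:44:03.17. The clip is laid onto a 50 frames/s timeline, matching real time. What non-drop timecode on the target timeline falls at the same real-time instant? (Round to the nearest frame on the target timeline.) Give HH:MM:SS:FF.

Source frame index: (0×3600 + 44×60 + 3) × 24 + 17 = 63449.
Real time: 63449 / (24000/1001) = 63512449/24000 s.
Target frame: (63512449/24000) × (50) = 63512449/480 ≈ 132317.602 → 132318.
At 50 labels/s: frame 132318 → 00:44:06:18.

00:44:06:18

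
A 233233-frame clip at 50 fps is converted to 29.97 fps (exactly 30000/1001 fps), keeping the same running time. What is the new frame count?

139800 frames

Target frames = source frames × (target rate / source rate) = 233233 × (30000/1001)/(50) = 233233 × 600/1001 = 139800.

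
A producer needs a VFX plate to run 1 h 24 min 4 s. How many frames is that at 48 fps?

242112 frames

1 h 24 min 4 s = 5044 s.
Frames = 5044 × 48 = 242112.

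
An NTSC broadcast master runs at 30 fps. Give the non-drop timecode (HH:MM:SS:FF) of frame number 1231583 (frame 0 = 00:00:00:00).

1231583 ÷ 30 = 41052 full seconds, remainder 23 frames.
41052 s = 11 h 24 min 12 s.
Timecode: 11:24:12:23.

11:24:12:23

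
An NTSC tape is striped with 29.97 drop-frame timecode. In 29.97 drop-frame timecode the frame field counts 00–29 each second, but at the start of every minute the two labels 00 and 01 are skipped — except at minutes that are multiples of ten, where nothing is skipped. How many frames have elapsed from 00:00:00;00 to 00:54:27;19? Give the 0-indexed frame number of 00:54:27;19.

Complete 10-minute blocks: 5, each 17982 frames → 89910.
Remaining 4 whole minutes in the current block: 1800 + 3 × 1798 = 7194 frames.
Within the current minute: 27 × 30 + 19 − 2 = 827 (labels ;00/;01 skipped at this minute). Total = 89910 + 7194 + 827 = 97931.

97931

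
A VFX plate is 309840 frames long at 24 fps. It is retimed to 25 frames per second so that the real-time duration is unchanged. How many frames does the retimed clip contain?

Target frames = source frames × (target rate / source rate) = 309840 × (25)/(24) = 309840 × 25/24 = 322750.

322750 frames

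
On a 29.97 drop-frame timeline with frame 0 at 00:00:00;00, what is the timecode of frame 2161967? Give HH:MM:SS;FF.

Each 10-minute DF block holds 10 × 60 × 30 − 9 × 2 = 17982 frames. 2161967 ÷ 17982 → 120 full blocks, remainder 4127.
Within the partial block the first minute is 1800 frames and each further minute 1798, so 2 further minute boundaries passed. Total skipped labels = 18 × 120 + 2 × 2 = 2164.
Non-drop label index = 2161967 + 2164 = 2164131; at 30 labels/s that is 20:02:17:21, i.e. DF 20:02:17;21.

20:02:17;21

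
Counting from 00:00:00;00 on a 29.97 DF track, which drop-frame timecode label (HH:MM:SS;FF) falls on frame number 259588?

Each 10-minute DF block holds 10 × 60 × 30 − 9 × 2 = 17982 frames. 259588 ÷ 17982 → 14 full blocks, remainder 7840.
Within the partial block the first minute is 1800 frames and each further minute 1798, so 4 further minute boundaries passed. Total skipped labels = 18 × 14 + 2 × 4 = 260.
Non-drop label index = 259588 + 260 = 259848; at 30 labels/s that is 02:24:21:18, i.e. DF 02:24:21;18.

02:24:21;18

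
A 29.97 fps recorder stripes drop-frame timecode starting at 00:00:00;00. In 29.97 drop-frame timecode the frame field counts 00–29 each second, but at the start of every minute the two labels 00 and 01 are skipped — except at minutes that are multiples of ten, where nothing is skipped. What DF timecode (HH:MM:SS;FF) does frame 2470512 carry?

Each 10-minute DF block holds 10 × 60 × 30 − 9 × 2 = 17982 frames. 2470512 ÷ 17982 → 137 full blocks, remainder 6978.
Within the partial block the first minute is 1800 frames and each further minute 1798, so 3 further minute boundaries passed. Total skipped labels = 18 × 137 + 2 × 3 = 2472.
Non-drop label index = 2470512 + 2472 = 2472984; at 30 labels/s that is 22:53:52:24, i.e. DF 22:53:52;24.

22:53:52;24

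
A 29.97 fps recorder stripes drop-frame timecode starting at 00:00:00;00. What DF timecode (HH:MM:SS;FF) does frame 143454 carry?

Ten DF minutes hold 17982 frames, so frame 143454 lies in block 7 (frames 125874–143855) with 17580 frames into that block.
The block's first minute is 1800 frames and the rest 1798 each; 17580 frames reaches minute 9, so 7 × 18 + 9 × 2 = 144 labels have been skipped so far.
Adding those back, label number 143454 + 144 = 143598 at 30 labels/s is 4786 s + 18 f = 1 h 19 min 46 s frame 18, i.e. 01:19:46;18.

01:19:46;18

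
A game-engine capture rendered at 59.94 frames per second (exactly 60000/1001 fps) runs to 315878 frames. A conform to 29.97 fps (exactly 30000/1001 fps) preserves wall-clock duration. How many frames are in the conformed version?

157939 frames

Frames at target rate = 315878 × (30000/1001) / (60000/1001) = 157939.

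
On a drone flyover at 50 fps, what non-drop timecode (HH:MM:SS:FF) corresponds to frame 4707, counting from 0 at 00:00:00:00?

00:01:34:07

4707 ÷ 50 = 94 full seconds, remainder 7 frames.
94 s = 0 h 1 min 34 s.
Timecode: 00:01:34:07.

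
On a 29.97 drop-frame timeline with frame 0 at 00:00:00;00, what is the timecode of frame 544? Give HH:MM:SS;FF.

00:00:18;04

Ten DF minutes hold 17982 frames, so frame 544 lies in block 0 (frames 0–17981) with 544 frames into that block.
The block's first minute is 1800 frames and the rest 1798 each; 544 frames reaches minute 0, so 0 × 18 + 0 × 2 = 0 labels have been skipped so far.
Adding those back, label number 544 + 0 = 544 at 30 labels/s is 18 s + 4 f = 0 h 0 min 18 s frame 4, i.e. 00:00:18;04.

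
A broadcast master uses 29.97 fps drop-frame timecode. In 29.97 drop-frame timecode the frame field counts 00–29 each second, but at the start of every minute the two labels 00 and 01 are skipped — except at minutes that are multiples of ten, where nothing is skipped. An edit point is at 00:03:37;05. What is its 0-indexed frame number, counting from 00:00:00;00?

6509

Complete 10-minute blocks: 0, each 17982 frames → 0.
Remaining 3 whole minutes in the current block: 1800 + 2 × 1798 = 5396 frames.
Within the current minute: 37 × 30 + 5 − 2 = 1113 (labels ;00/;01 skipped at this minute). Total = 0 + 5396 + 1113 = 6509.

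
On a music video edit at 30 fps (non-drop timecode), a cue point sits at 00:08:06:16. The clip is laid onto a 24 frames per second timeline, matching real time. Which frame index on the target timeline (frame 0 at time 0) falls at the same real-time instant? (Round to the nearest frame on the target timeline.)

frame 11677

Source frame index: (0×3600 + 8×60 + 6) × 30 + 16 = 14596.
Real time: 14596 / (30) = 7298/15 s.
Target frame: (7298/15) × (24) = 58384/5 ≈ 11676.800 → 11677.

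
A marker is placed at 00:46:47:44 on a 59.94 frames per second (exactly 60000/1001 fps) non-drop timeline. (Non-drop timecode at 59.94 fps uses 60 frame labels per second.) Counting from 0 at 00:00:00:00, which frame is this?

Total seconds to the label: (0 × 3600 + 46 × 60 + 47) = 2807.
Frame index = 2807 × 60 + 44 = 168464.

frame 168464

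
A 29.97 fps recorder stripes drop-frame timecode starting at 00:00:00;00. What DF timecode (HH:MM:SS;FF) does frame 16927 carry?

Each 10-minute DF block holds 10 × 60 × 30 − 9 × 2 = 17982 frames. 16927 ÷ 17982 → 0 full blocks, remainder 16927.
Within the partial block the first minute is 1800 frames and each further minute 1798, so 9 further minute boundaries passed. Total skipped labels = 18 × 0 + 2 × 9 = 18.
Non-drop label index = 16927 + 18 = 16945; at 30 labels/s that is 00:09:24:25, i.e. DF 00:09:24;25.

00:09:24;25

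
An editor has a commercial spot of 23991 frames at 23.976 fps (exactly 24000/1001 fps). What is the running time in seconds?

1000.624625 seconds

Running time = 23991 / (24000/1001) = 1000.624625 s.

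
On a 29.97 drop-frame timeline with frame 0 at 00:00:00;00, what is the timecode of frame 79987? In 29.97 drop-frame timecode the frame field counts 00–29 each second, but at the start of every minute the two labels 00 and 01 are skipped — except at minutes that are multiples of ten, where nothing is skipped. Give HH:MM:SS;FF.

Ten DF minutes hold 17982 frames, so frame 79987 lies in block 4 (frames 71928–89909) with 8059 frames into that block.
The block's first minute is 1800 frames and the rest 1798 each; 8059 frames reaches minute 4, so 4 × 18 + 4 × 2 = 80 labels have been skipped so far.
Adding those back, label number 79987 + 80 = 80067 at 30 labels/s is 2668 s + 27 f = 0 h 44 min 28 s frame 27, i.e. 00:44:28;27.

00:44:28;27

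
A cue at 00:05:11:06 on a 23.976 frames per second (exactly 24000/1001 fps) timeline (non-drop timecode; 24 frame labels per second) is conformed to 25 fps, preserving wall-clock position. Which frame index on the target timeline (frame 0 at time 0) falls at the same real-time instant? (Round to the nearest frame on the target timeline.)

frame 7789

Source frame index: (0×3600 + 5×60 + 11) × 24 + 6 = 7470.
Real time: 7470 / (24000/1001) = 249249/800 s.
Target frame: (249249/800) × (25) = 249249/32 ≈ 7789.031 → 7789.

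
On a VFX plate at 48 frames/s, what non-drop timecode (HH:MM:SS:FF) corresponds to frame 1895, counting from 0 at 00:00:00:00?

1895 ÷ 48 = 39 full seconds, remainder 23 frames.
39 s = 0 h 0 min 39 s.
Timecode: 00:00:39:23.

00:00:39:23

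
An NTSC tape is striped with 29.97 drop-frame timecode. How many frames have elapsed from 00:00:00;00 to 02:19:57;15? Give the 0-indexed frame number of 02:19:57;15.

As if non-drop at 30 labels/s: (2 × 3600 + 19 × 60 + 57) × 30 + 15 = 251925.
Minute boundaries passed: 139; those not divisible by 10: 139 − 13 = 126; dropped labels = 2 × 126 = 252.
Actual frame index = 251925 − 252 = 251673.

251673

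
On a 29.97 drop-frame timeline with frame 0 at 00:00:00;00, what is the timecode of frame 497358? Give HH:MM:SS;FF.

Each 10-minute DF block holds 10 × 60 × 30 − 9 × 2 = 17982 frames. 497358 ÷ 17982 → 27 full blocks, remainder 11844.
Within the partial block the first minute is 1800 frames and each further minute 1798, so 6 further minute boundaries passed. Total skipped labels = 18 × 27 + 2 × 6 = 498.
Non-drop label index = 497358 + 498 = 497856; at 30 labels/s that is 04:36:35:06, i.e. DF 04:36:35;06.

04:36:35;06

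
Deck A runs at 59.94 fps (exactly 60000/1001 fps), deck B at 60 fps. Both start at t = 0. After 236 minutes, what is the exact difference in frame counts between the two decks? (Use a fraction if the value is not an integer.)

849600/1001 frames

236 min = 14160 s.
A emits 60000/1001 × 14160 = 849600000/1001 frames; B emits 60 × 14160 = 849600.
Difference = 849600/1001 frames (≈ 848.7512); B is ahead of A.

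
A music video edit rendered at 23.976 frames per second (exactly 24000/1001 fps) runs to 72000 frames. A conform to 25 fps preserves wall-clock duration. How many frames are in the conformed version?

Target frames = source frames × (target rate / source rate) = 72000 × (25)/(24000/1001) = 72000 × 1001/960 = 75075.

75075 frames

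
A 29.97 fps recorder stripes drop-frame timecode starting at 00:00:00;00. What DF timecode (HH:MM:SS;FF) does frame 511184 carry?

Ten DF minutes hold 17982 frames, so frame 511184 lies in block 28 (frames 503496–521477) with 7688 frames into that block.
The block's first minute is 1800 frames and the rest 1798 each; 7688 frames reaches minute 4, so 28 × 18 + 4 × 2 = 512 labels have been skipped so far.
Adding those back, label number 511184 + 512 = 511696 at 30 labels/s is 17056 s + 16 f = 4 h 44 min 16 s frame 16, i.e. 04:44:16;16.

04:44:16;16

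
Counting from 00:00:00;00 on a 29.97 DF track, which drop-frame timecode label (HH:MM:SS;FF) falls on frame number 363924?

03:22:22;28

Each 10-minute DF block holds 10 × 60 × 30 − 9 × 2 = 17982 frames. 363924 ÷ 17982 → 20 full blocks, remainder 4284.
Within the partial block the first minute is 1800 frames and each further minute 1798, so 2 further minute boundaries passed. Total skipped labels = 18 × 20 + 2 × 2 = 364.
Non-drop label index = 363924 + 364 = 364288; at 30 labels/s that is 03:22:22:28, i.e. DF 03:22:22;28.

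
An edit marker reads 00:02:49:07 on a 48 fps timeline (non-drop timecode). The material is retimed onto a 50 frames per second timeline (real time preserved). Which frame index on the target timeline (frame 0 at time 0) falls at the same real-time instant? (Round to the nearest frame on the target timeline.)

Source frame index: (0×3600 + 2×60 + 49) × 48 + 7 = 8119.
Real time: 8119 / (48) = 8119/48 s.
Target frame: (8119/48) × (50) = 202975/24 ≈ 8457.292 → 8457.

frame 8457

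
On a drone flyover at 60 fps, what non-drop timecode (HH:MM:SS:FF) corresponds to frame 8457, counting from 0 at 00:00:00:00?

8457 ÷ 60 = 140 full seconds, remainder 57 frames.
140 s = 0 h 2 min 20 s.
Timecode: 00:02:20:57.

00:02:20:57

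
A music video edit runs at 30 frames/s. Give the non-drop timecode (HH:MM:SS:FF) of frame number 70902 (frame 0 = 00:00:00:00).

70902 ÷ 30 = 2363 full seconds, remainder 12 frames.
2363 s = 0 h 39 min 23 s.
Timecode: 00:39:23:12.

00:39:23:12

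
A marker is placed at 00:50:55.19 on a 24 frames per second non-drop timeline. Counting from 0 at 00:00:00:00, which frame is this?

Total seconds to the label: (0 × 3600 + 50 × 60 + 55) = 3055.
Frame index = 3055 × 24 + 19 = 73339.

frame 73339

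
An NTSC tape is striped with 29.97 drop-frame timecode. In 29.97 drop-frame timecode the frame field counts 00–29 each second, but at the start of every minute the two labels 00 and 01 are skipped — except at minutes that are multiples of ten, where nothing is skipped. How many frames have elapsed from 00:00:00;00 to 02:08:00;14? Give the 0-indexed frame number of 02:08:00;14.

230182

Complete 10-minute blocks: 12, each 17982 frames → 215784.
Remaining 8 whole minutes in the current block: 1800 + 7 × 1798 = 14386 frames.
Within the current minute: 0 × 30 + 14 − 2 = 12 (labels ;00/;01 skipped at this minute). Total = 215784 + 14386 + 12 = 230182.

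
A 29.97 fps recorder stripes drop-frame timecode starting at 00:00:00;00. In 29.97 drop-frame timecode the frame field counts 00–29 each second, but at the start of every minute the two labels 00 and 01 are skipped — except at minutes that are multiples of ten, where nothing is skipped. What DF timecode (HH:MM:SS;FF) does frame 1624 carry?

Each 10-minute DF block holds 10 × 60 × 30 − 9 × 2 = 17982 frames. 1624 ÷ 17982 → 0 full blocks, remainder 1624.
Within the partial block the first minute is 1800 frames and each further minute 1798, so 0 further minute boundaries passed. Total skipped labels = 18 × 0 + 2 × 0 = 0.
Non-drop label index = 1624 + 0 = 1624; at 30 labels/s that is 00:00:54:04, i.e. DF 00:00:54;04.

00:00:54;04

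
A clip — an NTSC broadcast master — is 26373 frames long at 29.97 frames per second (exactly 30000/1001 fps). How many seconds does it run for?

879.9791 seconds

Running time = 26373 / (30000/1001) = 879.9791 s.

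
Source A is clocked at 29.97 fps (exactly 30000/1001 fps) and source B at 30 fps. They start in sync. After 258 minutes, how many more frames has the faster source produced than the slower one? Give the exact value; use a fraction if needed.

464400/1001 frames

258 min = 15480 s.
A emits 30000/1001 × 15480 = 464400000/1001 frames; B emits 30 × 15480 = 464400.
Difference = 464400/1001 frames (≈ 463.9361); B is ahead of A.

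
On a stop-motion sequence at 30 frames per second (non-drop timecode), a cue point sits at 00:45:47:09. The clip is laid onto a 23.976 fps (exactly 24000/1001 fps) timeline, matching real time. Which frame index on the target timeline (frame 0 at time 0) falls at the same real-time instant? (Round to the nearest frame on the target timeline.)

Source frame index: (0×3600 + 45×60 + 47) × 30 + 9 = 82419.
Real time: 82419 / (30) = 27473/10 s.
Target frame: (27473/10) × (24000/1001) = 65935200/1001 ≈ 65869.331 → 65869.

frame 65869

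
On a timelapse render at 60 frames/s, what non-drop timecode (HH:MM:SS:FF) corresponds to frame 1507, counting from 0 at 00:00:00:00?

00:00:25:07

1507 ÷ 60 = 25 full seconds, remainder 7 frames.
25 s = 0 h 0 min 25 s.
Timecode: 00:00:25:07.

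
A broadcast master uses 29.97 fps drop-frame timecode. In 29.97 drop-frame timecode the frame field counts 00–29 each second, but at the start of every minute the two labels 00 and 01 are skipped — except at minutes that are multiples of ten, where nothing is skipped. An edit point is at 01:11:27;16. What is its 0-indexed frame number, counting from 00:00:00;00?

Complete 10-minute blocks: 7, each 17982 frames → 125874.
Remaining 1 whole minute in the current block: 1800 + 0 × 1798 = 1800 frames.
Within the current minute: 27 × 30 + 16 − 2 = 824 (labels ;00/;01 skipped at this minute). Total = 125874 + 1800 + 824 = 128498.

128498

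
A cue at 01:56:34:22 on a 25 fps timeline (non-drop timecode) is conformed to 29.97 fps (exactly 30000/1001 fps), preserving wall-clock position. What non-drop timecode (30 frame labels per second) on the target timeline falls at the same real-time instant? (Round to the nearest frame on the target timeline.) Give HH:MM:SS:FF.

01:56:27:27

Source frame index: (1×3600 + 56×60 + 34) × 25 + 22 = 174872.
Real time: 174872 / (25) = 174872/25 s.
Target frame: (174872/25) × (30000/1001) = 209846400/1001 ≈ 209636.763 → 209637.
At 30 labels/s: frame 209637 → 01:56:27:27.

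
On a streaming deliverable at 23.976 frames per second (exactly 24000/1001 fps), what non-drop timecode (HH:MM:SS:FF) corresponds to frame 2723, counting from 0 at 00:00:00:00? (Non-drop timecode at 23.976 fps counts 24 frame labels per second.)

00:01:53:11

2723 ÷ 24 = 113 full seconds, remainder 11 frames.
113 s = 0 h 1 min 53 s.
Timecode: 00:01:53:11.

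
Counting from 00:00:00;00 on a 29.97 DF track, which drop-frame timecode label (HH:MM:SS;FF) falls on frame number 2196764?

20:21:38;22

Ten DF minutes hold 17982 frames, so frame 2196764 lies in block 122 (frames 2193804–2211785) with 2960 frames into that block.
The block's first minute is 1800 frames and the rest 1798 each; 2960 frames reaches minute 1, so 122 × 18 + 1 × 2 = 2198 labels have been skipped so far.
Adding those back, label number 2196764 + 2198 = 2198962 at 30 labels/s is 73298 s + 22 f = 20 h 21 min 38 s frame 22, i.e. 20:21:38;22.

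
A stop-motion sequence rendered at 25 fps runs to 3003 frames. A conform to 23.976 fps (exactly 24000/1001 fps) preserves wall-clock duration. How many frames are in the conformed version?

Target frames = source frames × (target rate / source rate) = 3003 × (24000/1001)/(25) = 3003 × 960/1001 = 2880.

2880 frames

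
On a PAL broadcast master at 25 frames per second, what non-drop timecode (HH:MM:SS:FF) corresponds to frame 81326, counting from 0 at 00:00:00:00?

00:54:13:01

81326 ÷ 25 = 3253 full seconds, remainder 1 frame.
3253 s = 0 h 54 min 13 s.
Timecode: 00:54:13:01.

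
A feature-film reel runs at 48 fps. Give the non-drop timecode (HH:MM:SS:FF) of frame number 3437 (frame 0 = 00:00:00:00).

3437 ÷ 48 = 71 full seconds, remainder 29 frames.
71 s = 0 h 1 min 11 s.
Timecode: 00:01:11:29.

00:01:11:29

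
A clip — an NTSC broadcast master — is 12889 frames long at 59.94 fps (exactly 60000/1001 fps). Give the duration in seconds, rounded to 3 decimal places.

215.031 seconds

Running time = 12889 × 1001/60000 = 12901889/60000 s ≈ 215.031 s.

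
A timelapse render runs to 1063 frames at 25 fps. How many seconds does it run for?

Running time = 1063 / (25) = 42.52 s.

42.52 seconds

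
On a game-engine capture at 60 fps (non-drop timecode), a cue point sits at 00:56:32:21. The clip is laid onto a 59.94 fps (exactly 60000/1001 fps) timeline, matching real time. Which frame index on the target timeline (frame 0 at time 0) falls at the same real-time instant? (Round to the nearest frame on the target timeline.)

frame 203338

Source frame index: (0×3600 + 56×60 + 32) × 60 + 21 = 203541.
Real time: 203541 / (60) = 67847/20 s.
Target frame: (67847/20) × (60000/1001) = 15657000/77 ≈ 203337.662 → 203338.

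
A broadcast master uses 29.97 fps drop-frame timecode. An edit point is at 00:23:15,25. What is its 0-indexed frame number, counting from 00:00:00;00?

As if non-drop at 30 labels/s: (0 × 3600 + 23 × 60 + 15) × 30 + 25 = 41875.
Minute boundaries passed: 23; those not divisible by 10: 23 − 2 = 21; dropped labels = 2 × 21 = 42.
Actual frame index = 41875 − 42 = 41833.

41833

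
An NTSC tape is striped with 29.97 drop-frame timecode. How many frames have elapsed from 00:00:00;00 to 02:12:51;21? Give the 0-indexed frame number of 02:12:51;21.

238913

Complete 10-minute blocks: 13, each 17982 frames → 233766.
Remaining 2 whole minutes in the current block: 1800 + 1 × 1798 = 3598 frames.
Within the current minute: 51 × 30 + 21 − 2 = 1549 (labels ;00/;01 skipped at this minute). Total = 233766 + 3598 + 1549 = 238913.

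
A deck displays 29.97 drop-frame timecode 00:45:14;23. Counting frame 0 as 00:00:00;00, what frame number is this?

As if non-drop at 30 labels/s: (0 × 3600 + 45 × 60 + 14) × 30 + 23 = 81443.
Minute boundaries passed: 45; those not divisible by 10: 45 − 4 = 41; dropped labels = 2 × 41 = 82.
Actual frame index = 81443 − 82 = 81361.

81361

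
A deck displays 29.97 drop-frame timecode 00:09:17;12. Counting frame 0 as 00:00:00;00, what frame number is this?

16704

As if non-drop at 30 labels/s: (0 × 3600 + 9 × 60 + 17) × 30 + 12 = 16722.
Minute boundaries passed: 9; those not divisible by 10: 9 − 0 = 9; dropped labels = 2 × 9 = 18.
Actual frame index = 16722 − 18 = 16704.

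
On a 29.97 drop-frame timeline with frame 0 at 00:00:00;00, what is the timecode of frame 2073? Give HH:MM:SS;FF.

00:01:09;05

Each 10-minute DF block holds 10 × 60 × 30 − 9 × 2 = 17982 frames. 2073 ÷ 17982 → 0 full blocks, remainder 2073.
Within the partial block the first minute is 1800 frames and each further minute 1798, so 1 further minute boundary passed. Total skipped labels = 18 × 0 + 2 × 1 = 2.
Non-drop label index = 2073 + 2 = 2075; at 30 labels/s that is 00:01:09:05, i.e. DF 00:01:09;05.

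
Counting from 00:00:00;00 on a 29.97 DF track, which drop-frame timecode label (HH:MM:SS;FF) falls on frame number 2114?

Ten DF minutes hold 17982 frames, so frame 2114 lies in block 0 (frames 0–17981) with 2114 frames into that block.
The block's first minute is 1800 frames and the rest 1798 each; 2114 frames reaches minute 1, so 0 × 18 + 1 × 2 = 2 labels have been skipped so far.
Adding those back, label number 2114 + 2 = 2116 at 30 labels/s is 70 s + 16 f = 0 h 1 min 10 s frame 16, i.e. 00:01:10;16.

00:01:10;16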